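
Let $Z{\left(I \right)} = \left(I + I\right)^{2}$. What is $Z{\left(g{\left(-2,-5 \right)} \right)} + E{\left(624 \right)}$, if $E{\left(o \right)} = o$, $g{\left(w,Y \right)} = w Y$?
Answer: $1024$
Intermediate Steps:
$g{\left(w,Y \right)} = Y w$
$Z{\left(I \right)} = 4 I^{2}$ ($Z{\left(I \right)} = \left(2 I\right)^{2} = 4 I^{2}$)
$Z{\left(g{\left(-2,-5 \right)} \right)} + E{\left(624 \right)} = 4 \left(\left(-5\right) \left(-2\right)\right)^{2} + 624 = 4 \cdot 10^{2} + 624 = 4 \cdot 100 + 624 = 400 + 624 = 1024$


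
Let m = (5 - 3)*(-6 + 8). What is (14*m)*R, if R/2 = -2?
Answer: -224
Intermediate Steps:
R = -4 (R = 2*(-2) = -4)
m = 4 (m = 2*2 = 4)
(14*m)*R = (14*4)*(-4) = 56*(-4) = -224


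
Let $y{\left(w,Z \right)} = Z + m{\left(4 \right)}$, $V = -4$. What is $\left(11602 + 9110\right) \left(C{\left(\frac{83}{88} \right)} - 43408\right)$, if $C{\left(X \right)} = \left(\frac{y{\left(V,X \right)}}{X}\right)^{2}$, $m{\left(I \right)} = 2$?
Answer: $- \frac{6192279709272}{6889} \approx -8.9887 \cdot 10^{8}$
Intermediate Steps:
$y{\left(w,Z \right)} = 2 + Z$ ($y{\left(w,Z \right)} = Z + 2 = 2 + Z$)
$C{\left(X \right)} = \frac{\left(2 + X\right)^{2}}{X^{2}}$ ($C{\left(X \right)} = \left(\frac{2 + X}{X}\right)^{2} = \frac{\left(2 + X\right)^{2}}{X^{2}}$)
$\left(11602 + 9110\right) \left(C{\left(\frac{83}{88} \right)} - 43408\right) = \left(11602 + 9110\right) \left(\frac{\left(2 + \frac{83}{88}\right)^{2}}{\frac{6889}{7744}} - 43408\right) = 20712 \left(\frac{\left(2 + 83 \cdot \frac{1}{88}\right)^{2}}{\frac{6889}{7744}} - 43408\right) = 20712 \left(\frac{\left(2 + \frac{83}{88}\right)^{2}}{\frac{6889}{7744}} - 43408\right) = 20712 \left(\frac{7744 \left(\frac{259}{88}\right)^{2}}{6889} - 43408\right) = 20712 \left(\frac{7744}{6889} \cdot \frac{67081}{7744} - 43408\right) = 20712 \left(\frac{67081}{6889} - 43408\right) = 20712 \left(- \frac{298970631}{6889}\right) = - \frac{6192279709272}{6889}$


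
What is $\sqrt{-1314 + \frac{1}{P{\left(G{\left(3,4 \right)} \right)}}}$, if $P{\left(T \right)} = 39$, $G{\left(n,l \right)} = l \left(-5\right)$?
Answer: $\frac{i \sqrt{1998555}}{39} \approx 36.249 i$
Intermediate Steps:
$G{\left(n,l \right)} = - 5 l$
$\sqrt{-1314 + \frac{1}{P{\left(G{\left(3,4 \right)} \right)}}} = \sqrt{-1314 + \frac{1}{39}} = \sqrt{- \frac{51245}{39}} = \frac{i \sqrt{1998555}}{39}$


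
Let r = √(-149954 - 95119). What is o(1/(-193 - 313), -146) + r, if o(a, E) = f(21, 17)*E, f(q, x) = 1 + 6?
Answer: -1022 + I*√245073 ≈ -1022.0 + 495.05*I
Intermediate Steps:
f(q, x) = 7
r = I*√245073 (r = √(-245073) = I*√245073 ≈ 495.05*I)
o(a, E) = 7*E
o(1/(-193 - 313), -146) + r = 7*(-146) + I*√245073 = -1022 + I*√245073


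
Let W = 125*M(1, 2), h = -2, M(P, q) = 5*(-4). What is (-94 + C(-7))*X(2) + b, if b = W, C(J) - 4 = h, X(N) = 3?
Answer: -2776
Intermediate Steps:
M(P, q) = -20
W = -2500 (W = 125*(-20) = -2500)
C(J) = 2 (C(J) = 4 - 2 = 2)
b = -2500
(-94 + C(-7))*X(2) + b = (-94 + 2)*3 - 2500 = -92*3 - 2500 = -276 - 2500 = -2776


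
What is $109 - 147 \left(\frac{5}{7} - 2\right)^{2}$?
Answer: $-134$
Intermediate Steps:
$109 - 147 \left(\frac{5}{7} - 2\right)^{2} = 109 - 147 \left(- \frac{9}{7}\right)^{2} = 109 - 243 = -134$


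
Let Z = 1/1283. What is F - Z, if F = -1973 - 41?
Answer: -2583963/1283 ≈ -2014.0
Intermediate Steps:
Z = 1/1283 ≈ 0.00077942
F = -2014
F - Z = -2014 - 1*1/1283 = -2014 - 1/1283 = -2583963/1283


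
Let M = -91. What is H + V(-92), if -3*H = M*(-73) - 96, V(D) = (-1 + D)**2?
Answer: 19400/3 ≈ 6466.7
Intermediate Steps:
H = -6547/3 (H = -(-91*(-73) - 96)/3 = -(6643 - 96)/3 = -1/3*6547 = -6547/3 ≈ -2182.3)
H + V(-92) = -6547/3 + (-1 - 92)**2 = -6547/3 + (-93)**2 = -6547/3 + 8649 = 19400/3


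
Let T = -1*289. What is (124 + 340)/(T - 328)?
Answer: -464/617 ≈ -0.75203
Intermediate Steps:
T = -289
(124 + 340)/(T - 328) = (124 + 340)/(-289 - 328) = 464/(-617) = 464*(-1/617) = -464/617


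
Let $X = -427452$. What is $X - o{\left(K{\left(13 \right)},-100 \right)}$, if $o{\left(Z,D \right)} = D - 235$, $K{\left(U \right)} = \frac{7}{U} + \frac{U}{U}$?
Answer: $-427117$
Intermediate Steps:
$K{\left(U \right)} = 1 + \frac{7}{U}$ ($K{\left(U \right)} = \frac{7}{U} + 1 = 1 + \frac{7}{U}$)
$o{\left(Z,D \right)} = -235 + D$
$X - o{\left(K{\left(13 \right)},-100 \right)} = -427452 - \left(-235 - 100\right) = -427452 - -335 = -427452 + 335 = -427117$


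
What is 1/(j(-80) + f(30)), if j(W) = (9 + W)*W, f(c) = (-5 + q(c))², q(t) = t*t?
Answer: 1/806705 ≈ 1.2396e-6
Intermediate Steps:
q(t) = t²
f(c) = (-5 + c²)²
j(W) = W*(9 + W)
1/(j(-80) + f(30)) = 1/(-80*(9 - 80) + (-5 + 30²)²) = 1/(-80*(-71) + (-5 + 900)²) = 1/(5680 + 895²) = 1/(5680 + 801025) = 1/806705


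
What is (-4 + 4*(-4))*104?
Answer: -2080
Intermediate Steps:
(-4 + 4*(-4))*104 = (-4 - 16)*104 = -20*104 = -2080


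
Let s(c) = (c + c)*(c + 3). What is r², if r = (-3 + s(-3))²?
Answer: 81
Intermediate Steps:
s(c) = 2*c*(3 + c) (s(c) = (2*c)*(3 + c) = 2*c*(3 + c))
r = 9 (r = (-3 + 2*(-3)*(3 - 3))² = (-3 + 2*(-3)*0)² = (-3 + 0)² = (-3)² = 9)
r² = 9² = 81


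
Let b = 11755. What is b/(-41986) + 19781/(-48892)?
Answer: -702625263/1026389756 ≈ -0.68456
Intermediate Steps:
b/(-41986) + 19781/(-48892) = 11755/(-41986) + 19781/(-48892) = 11755*(-1/41986) + 19781*(-1/48892) = -11755/41986 - 19781/48892 = -702625263/1026389756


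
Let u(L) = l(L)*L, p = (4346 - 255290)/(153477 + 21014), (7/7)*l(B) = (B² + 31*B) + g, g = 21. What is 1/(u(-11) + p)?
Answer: 174491/381709855 ≈ 0.00045713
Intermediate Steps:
l(B) = 21 + B² + 31*B (l(B) = (B² + 31*B) + 21 = 21 + B² + 31*B)
p = -250944/174491 ≈ -1.4381
u(L) = L*(21 + L² + 31*L) (u(L) = (21 + L² + 31*L)*L = L*(21 + L² + 31*L))
1/(u(-11) + p) = 1/(-11*(21 + (-11)² + 31*(-11)) - 250944/174491) = 1/(-11*(21 + 121 - 341) - 250944/174491) = 1/(-11*(-199) - 250944/174491) = 1/(2189 - 250944/174491) = 1/(381709855/174491) = 174491/381709855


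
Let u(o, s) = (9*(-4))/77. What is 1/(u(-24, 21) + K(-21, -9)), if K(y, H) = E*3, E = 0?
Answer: -77/36 ≈ -2.1389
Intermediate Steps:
K(y, H) = 0 (K(y, H) = 0*3 = 0)
u(o, s) = -36/77 (u(o, s) = -36*1/77 = -36/77)
1/(u(-24, 21) + K(-21, -9)) = 1/(-36/77 + 0) = 1/(-36/77) = -77/36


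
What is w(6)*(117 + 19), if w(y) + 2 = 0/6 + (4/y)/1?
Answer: -544/3 ≈ -181.33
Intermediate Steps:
w(y) = -2 + 4/y (w(y) = -2 + (0/6 + (4/y)/1) = -2 + (0*(⅙) + (4/y)*1) = -2 + (0 + 4/y) = -2 + 4/y)
w(6)*(117 + 19) = (-2 + 4/6)*(117 + 19) = (-2 + 4*(⅙))*136 = (-2 + ⅔)*136 = -4/3*136 = -544/3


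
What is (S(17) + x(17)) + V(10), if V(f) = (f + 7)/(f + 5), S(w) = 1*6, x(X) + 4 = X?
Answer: 302/15 ≈ 20.133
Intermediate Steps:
x(X) = -4 + X
S(w) = 6
V(f) = (7 + f)/(5 + f)
(S(17) + x(17)) + V(10) = (6 + (-4 + 17)) + (7 + 10)/(5 + 10) = (6 + 13) + 17/15 = 19 + (1/15)*17 = 19 + 17/15 = 302/15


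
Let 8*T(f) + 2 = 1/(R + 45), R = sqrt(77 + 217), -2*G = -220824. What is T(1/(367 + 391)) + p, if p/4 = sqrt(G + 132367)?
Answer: -1139/4616 + 4*sqrt(242779) - 7*sqrt(6)/13848 ≈ 1970.7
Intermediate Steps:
G = 110412 (G = -1/2*(-220824) = 110412)
R = 7*sqrt(6) (R = sqrt(294) = 7*sqrt(6) ≈ 17.146)
T(f) = -1/4 + 1/(8*(45 + 7*sqrt(6))) (T(f) = -1/4 + 1/(8*(7*sqrt(6) + 45)) = -1/4 + 1/(8*(45 + 7*sqrt(6))))
p = 4*sqrt(242779) (p = 4*sqrt(110412 + 132367) = 4*sqrt(242779) ≈ 1970.9)
T(1/(367 + 391)) + p = (-1139/4616 - 7*sqrt(6)/13848) + 4*sqrt(242779) = -1139/4616 + 4*sqrt(242779) - 7*sqrt(6)/13848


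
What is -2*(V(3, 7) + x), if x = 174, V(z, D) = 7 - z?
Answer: -356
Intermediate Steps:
-2*(V(3, 7) + x) = -2*((7 - 1*3) + 174) = -2*((7 - 3) + 174) = -2*(4 + 174) = -2*178 = -356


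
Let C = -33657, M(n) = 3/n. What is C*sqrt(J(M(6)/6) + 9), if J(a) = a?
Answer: -11219*sqrt(327)/2 ≈ -1.0144e+5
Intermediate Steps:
C*sqrt(J(M(6)/6) + 9) = -33657*sqrt((3/6)/6 + 9) = -33657*sqrt((3*(1/6))*(1/6) + 9) = -33657*sqrt((1/2)*(1/6) + 9) = -33657*sqrt(1/12 + 9) = -11219*sqrt(327)/2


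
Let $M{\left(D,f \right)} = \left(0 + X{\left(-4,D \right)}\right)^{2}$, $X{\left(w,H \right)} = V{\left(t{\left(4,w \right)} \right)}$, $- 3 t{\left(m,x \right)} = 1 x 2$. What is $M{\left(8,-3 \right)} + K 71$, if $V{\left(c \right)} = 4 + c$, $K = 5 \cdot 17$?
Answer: $\frac{54715}{9} \approx 6079.4$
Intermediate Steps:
$t{\left(m,x \right)} = - \frac{2 x}{3}$ ($t{\left(m,x \right)} = - \frac{1 x 2}{3} = - \frac{x 2}{3} = - \frac{2 x}{3}$)
$K = 85$
$X{\left(w,H \right)} = 4 - \frac{2 w}{3}$
$M{\left(D,f \right)} = \frac{400}{9}$ ($M{\left(D,f \right)} = \left(0 + \left(4 - - \frac{8}{3}\right)\right)^{2} = \left(0 + \left(4 + \frac{8}{3}\right)\right)^{2} = \left(0 + \frac{20}{3}\right)^{2} = \left(\frac{20}{3}\right)^{2} = \frac{400}{9}$)
$M{\left(8,-3 \right)} + K 71 = \frac{400}{9} + 85 \cdot 71 = \frac{400}{9} + 6035 = \frac{54715}{9}$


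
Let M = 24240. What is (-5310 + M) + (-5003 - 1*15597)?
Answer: -1670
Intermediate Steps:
(-5310 + M) + (-5003 - 1*15597) = (-5310 + 24240) + (-5003 - 1*15597) = 18930 + (-5003 - 15597) = 18930 - 20600 = -1670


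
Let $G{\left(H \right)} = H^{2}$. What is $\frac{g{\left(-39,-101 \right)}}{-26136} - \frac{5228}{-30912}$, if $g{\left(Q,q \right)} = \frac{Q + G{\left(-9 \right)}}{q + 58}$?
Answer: $\frac{20405471}{120626352} \approx 0.16916$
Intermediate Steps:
$g{\left(Q,q \right)} = \frac{81 + Q}{58 + q}$ ($g{\left(Q,q \right)} = \frac{Q + \left(-9\right)^{2}}{q + 58} = \frac{Q + 81}{58 + q} = \frac{81 + Q}{58 + q}$)
$\frac{g{\left(-39,-101 \right)}}{-26136} - \frac{5228}{-30912} = \frac{\frac{1}{58 - 101} \left(81 - 39\right)}{-26136} - \frac{5228}{-30912} = \frac{1}{-43} \cdot 42 \left(- \frac{1}{26136}\right) - - \frac{1307}{7728} = \left(- \frac{1}{43}\right) 42 \left(- \frac{1}{26136}\right) + \frac{1307}{7728} = \left(- \frac{42}{43}\right) \left(- \frac{1}{26136}\right) + \frac{1307}{7728} = \frac{7}{187308} + \frac{1307}{7728} = \frac{20405471}{120626352}$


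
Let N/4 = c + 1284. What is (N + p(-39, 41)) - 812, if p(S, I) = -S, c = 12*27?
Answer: 5659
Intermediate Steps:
c = 324
N = 6432 (N = 4*(324 + 1284) = 4*1608 = 6432)
(N + p(-39, 41)) - 812 = (6432 - 1*(-39)) - 812 = (6432 + 39) - 812 = 6471 - 812 = 5659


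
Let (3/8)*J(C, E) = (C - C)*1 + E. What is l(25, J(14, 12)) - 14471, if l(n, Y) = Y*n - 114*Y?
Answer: -17319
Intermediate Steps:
J(C, E) = 8*E/3 (J(C, E) = 8*((C - C)*1 + E)/3 = 8*(0*1 + E)/3 = 8*(0 + E)/3 = 8*E/3)
l(n, Y) = -114*Y + Y*n
l(25, J(14, 12)) - 14471 = ((8/3)*12)*(-114 + 25) - 14471 = 32*(-89) - 14471 = -2848 - 14471 = -17319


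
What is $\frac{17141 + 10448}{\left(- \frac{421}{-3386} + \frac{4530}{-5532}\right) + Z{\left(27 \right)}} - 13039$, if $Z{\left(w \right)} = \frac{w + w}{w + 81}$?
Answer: $- \frac{47024374973}{303661} \approx -1.5486 \cdot 10^{5}$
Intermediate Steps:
$Z{\left(w \right)} = \frac{2 w}{81 + w}$
$\frac{17141 + 10448}{\left(- \frac{421}{-3386} + \frac{4530}{-5532}\right) + Z{\left(27 \right)}} - 13039 = \frac{17141 + 10448}{\left(- \frac{421}{-3386} + \frac{4530}{-5532}\right) + 2 \cdot 27 \frac{1}{81 + 27}} - 13039 = \frac{27589}{\left(\left(-421\right) \left(- \frac{1}{3386}\right) + 4530 \left(- \frac{1}{5532}\right)\right) + 2 \cdot 27 \cdot \frac{1}{108}} - 13039 = \frac{27589}{\left(\frac{421}{3386} - \frac{755}{922}\right) + 2 \cdot 27 \cdot \frac{1}{108}} - 13039 = \frac{27589}{- \frac{542067}{780473} + \frac{1}{2}} - 13039 = \frac{27589}{- \frac{303661}{1560946}} - 13039 = 27589 \left(- \frac{1560946}{303661}\right) - 13039 = - \frac{43064939194}{303661} - 13039 = - \frac{47024374973}{303661}$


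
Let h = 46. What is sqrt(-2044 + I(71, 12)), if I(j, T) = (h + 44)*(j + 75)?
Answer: 2*sqrt(2774) ≈ 105.34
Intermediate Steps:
I(j, T) = 6750 + 90*j (I(j, T) = (46 + 44)*(j + 75) = 90*(75 + j) = 6750 + 90*j)
sqrt(-2044 + I(71, 12)) = sqrt(-2044 + (6750 + 90*71)) = sqrt(-2044 + (6750 + 6390)) = sqrt(-2044 + 13140) = sqrt(11096) = 2*sqrt(2774)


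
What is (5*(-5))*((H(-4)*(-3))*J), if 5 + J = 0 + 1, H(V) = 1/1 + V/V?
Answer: -600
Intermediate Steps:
H(V) = 2 (H(V) = 1*1 + 1 = 1 + 1 = 2)
J = -4 (J = -5 + (0 + 1) = -5 + 1 = -4)
(5*(-5))*((H(-4)*(-3))*J) = (5*(-5))*((2*(-3))*(-4)) = -(-150)*(-4) = -25*24 = -600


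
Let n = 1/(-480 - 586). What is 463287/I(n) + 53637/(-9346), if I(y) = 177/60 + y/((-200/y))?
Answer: 984021131163160557/6266026064494 ≈ 1.5704e+5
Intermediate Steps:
n = -1/1066 (n = 1/(-1066) = -1/1066 ≈ -0.00093809)
I(y) = 59/20 - y**2/200 (I(y) = 177*(1/60) + y*(-y/200) = 59/20 - y**2/200)
463287/I(n) + 53637/(-9346) = 463287/(59/20 - (-1/1066)**2/200) + 53637/(-9346) = 463287/(59/20 - 1/200*1/1136356) + 53637*(-1/9346) = 463287/(59/20 - 1/227271200) - 53637/9346 = 463287/(670450039/227271200) - 53637/9346 = 463287*(227271200/670450039) - 53637/9346 = 105291792434400/670450039 - 53637/9346 = 984021131163160557/6266026064494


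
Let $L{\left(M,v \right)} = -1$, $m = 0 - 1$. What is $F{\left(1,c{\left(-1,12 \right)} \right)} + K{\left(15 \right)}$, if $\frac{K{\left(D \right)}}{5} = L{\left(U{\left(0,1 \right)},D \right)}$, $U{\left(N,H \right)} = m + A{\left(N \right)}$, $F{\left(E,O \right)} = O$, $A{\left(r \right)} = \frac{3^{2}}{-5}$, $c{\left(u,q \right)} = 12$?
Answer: $7$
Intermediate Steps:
$A{\left(r \right)} = - \frac{9}{5}$ ($A{\left(r \right)} = 9 \left(- \frac{1}{5}\right) = - \frac{9}{5}$)
$m = -1$ ($m = 0 - 1 = -1$)
$U{\left(N,H \right)} = - \frac{14}{5}$ ($U{\left(N,H \right)} = -1 - \frac{9}{5} = - \frac{14}{5}$)
$K{\left(D \right)} = -5$ ($K{\left(D \right)} = 5 \left(-1\right) = -5$)
$F{\left(1,c{\left(-1,12 \right)} \right)} + K{\left(15 \right)} = 12 - 5 = 7$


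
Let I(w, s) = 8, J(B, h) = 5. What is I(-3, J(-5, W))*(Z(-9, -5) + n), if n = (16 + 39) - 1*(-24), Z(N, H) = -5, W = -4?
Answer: 592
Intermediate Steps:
n = 79 (n = 55 + 24 = 79)
I(-3, J(-5, W))*(Z(-9, -5) + n) = 8*(-5 + 79) = 8*74 = 592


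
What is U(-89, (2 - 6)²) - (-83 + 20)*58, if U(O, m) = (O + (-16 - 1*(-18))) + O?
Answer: 3478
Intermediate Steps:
U(O, m) = 2 + 2*O (U(O, m) = (O + (-16 + 18)) + O = (O + 2) + O = (2 + O) + O = 2 + 2*O)
U(-89, (2 - 6)²) - (-83 + 20)*58 = (2 + 2*(-89)) - (-83 + 20)*58 = (2 - 178) - (-63)*58 = -176 - 1*(-3654) = -176 + 3654 = 3478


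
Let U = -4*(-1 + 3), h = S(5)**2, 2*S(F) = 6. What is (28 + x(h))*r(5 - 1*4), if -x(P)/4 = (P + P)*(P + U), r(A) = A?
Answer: -44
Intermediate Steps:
S(F) = 3 (S(F) = (1/2)*6 = 3)
h = 9 (h = 3**2 = 9)
U = -8 (U = -4*2 = -8)
x(P) = -8*P*(-8 + P) (x(P) = -4*(P + P)*(P - 8) = -4*2*P*(-8 + P) = -8*P*(-8 + P))
(28 + x(h))*r(5 - 1*4) = (28 + 8*9*(8 - 1*9))*(5 - 1*4) = (28 + 8*9*(8 - 9))*(5 - 4) = (28 + 8*9*(-1))*1 = (28 - 72)*1 = -44*1 = -44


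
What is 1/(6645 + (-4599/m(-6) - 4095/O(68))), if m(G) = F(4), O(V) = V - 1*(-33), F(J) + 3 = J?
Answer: 101/202551 ≈ 0.00049864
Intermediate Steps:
F(J) = -3 + J
O(V) = 33 + V (O(V) = V + 33 = 33 + V)
m(G) = 1 (m(G) = -3 + 4 = 1)
1/(6645 + (-4599/m(-6) - 4095/O(68))) = 1/(6645 + (-4599/1 - 4095/(33 + 68))) = 1/(6645 + (-4599*1 - 4095/101)) = 1/(6645 + (-4599 - 4095*1/101)) = 1/(6645 + (-4599 - 4095/101)) = 1/(6645 - 468594/101) = 1/(202551/101) = 101/202551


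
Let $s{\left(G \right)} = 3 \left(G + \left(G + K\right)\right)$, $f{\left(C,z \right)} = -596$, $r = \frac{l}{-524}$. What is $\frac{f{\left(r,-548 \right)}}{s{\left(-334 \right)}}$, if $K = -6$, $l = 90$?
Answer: $\frac{298}{1011} \approx 0.29476$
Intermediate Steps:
$r = - \frac{45}{262}$ ($r = \frac{90}{-524} = 90 \left(- \frac{1}{524}\right) = - \frac{45}{262} \approx -0.17176$)
$s{\left(G \right)} = -18 + 6 G$ ($s{\left(G \right)} = 3 \left(G + \left(G - 6\right)\right) = 3 \left(G + \left(-6 + G\right)\right) = 3 \left(-6 + 2 G\right) = -18 + 6 G$)
$\frac{f{\left(r,-548 \right)}}{s{\left(-334 \right)}} = - \frac{596}{-18 + 6 \left(-334\right)} = - \frac{596}{-18 - 2004} = - \frac{596}{-2022} = \left(-596\right) \left(- \frac{1}{2022}\right) = \frac{298}{1011}$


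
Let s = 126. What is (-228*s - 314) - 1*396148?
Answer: -425190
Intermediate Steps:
(-228*s - 314) - 1*396148 = (-228*126 - 314) - 1*396148 = (-28728 - 314) - 396148 = -29042 - 396148 = -425190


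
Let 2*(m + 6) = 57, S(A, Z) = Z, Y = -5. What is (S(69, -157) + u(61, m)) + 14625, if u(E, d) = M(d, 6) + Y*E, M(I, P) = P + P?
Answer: 14175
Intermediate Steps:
M(I, P) = 2*P
m = 45/2 (m = -6 + (½)*57 = -6 + 57/2 = 45/2 ≈ 22.500)
u(E, d) = 12 - 5*E (u(E, d) = 2*6 - 5*E = 12 - 5*E)
(S(69, -157) + u(61, m)) + 14625 = (-157 + (12 - 5*61)) + 14625 = (-157 + (12 - 305)) + 14625 = (-157 - 293) + 14625 = -450 + 14625 = 14175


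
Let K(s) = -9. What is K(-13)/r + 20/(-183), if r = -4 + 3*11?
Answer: -2227/5307 ≈ -0.41963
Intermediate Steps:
r = 29 (r = -4 + 33 = 29)
K(-13)/r + 20/(-183) = -9/29 + 20/(-183) = -9*1/29 + 20*(-1/183) = -9/29 - 20/183 = -2227/5307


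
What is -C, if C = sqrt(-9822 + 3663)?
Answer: -I*sqrt(6159) ≈ -78.479*I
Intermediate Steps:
C = I*sqrt(6159) (C = sqrt(-6159) = I*sqrt(6159) ≈ 78.479*I)
-C = -I*sqrt(6159)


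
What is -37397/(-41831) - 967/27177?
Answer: 975887692/1136841087 ≈ 0.85842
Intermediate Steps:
-37397/(-41831) - 967/27177 = -37397*(-1/41831) - 967*1/27177 = 37397/41831 - 967/27177 = 975887692/1136841087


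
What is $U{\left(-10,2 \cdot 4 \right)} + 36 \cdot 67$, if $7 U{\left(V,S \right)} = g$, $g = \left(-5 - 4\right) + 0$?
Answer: $\frac{16875}{7} \approx 2410.7$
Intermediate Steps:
$g = -9$ ($g = -9 + 0 = -9$)
$U{\left(V,S \right)} = - \frac{9}{7}$ ($U{\left(V,S \right)} = \frac{1}{7} \left(-9\right) = - \frac{9}{7}$)
$U{\left(-10,2 \cdot 4 \right)} + 36 \cdot 67 = - \frac{9}{7} + 36 \cdot 67 = - \frac{9}{7} + 2412 = \frac{16875}{7}$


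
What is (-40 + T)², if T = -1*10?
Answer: 2500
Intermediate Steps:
T = -10
(-40 + T)² = (-40 - 10)² = (-50)² = 2500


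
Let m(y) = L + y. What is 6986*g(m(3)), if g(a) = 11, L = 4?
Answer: 76846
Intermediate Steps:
m(y) = 4 + y
6986*g(m(3)) = 6986*11 = 76846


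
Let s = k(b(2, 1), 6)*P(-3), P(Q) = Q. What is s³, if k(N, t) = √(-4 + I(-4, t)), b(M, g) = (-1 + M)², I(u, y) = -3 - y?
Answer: 351*I*√13 ≈ 1265.5*I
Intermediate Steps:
k(N, t) = √(-7 - t) (k(N, t) = √(-4 + (-3 - t)) = √(-7 - t))
s = -3*I*√13 (s = √(-7 - 1*6)*(-3) = √(-7 - 6)*(-3) = √(-13)*(-3) = (I*√13)*(-3) = -3*I*√13 ≈ -10.817*I)
s³ = (-3*I*√13)³ = 351*I*√13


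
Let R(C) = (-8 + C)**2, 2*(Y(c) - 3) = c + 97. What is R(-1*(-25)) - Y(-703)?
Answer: 589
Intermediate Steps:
Y(c) = 103/2 + c/2 (Y(c) = 3 + (c + 97)/2 = 3 + (97 + c)/2 = 3 + (97/2 + c/2) = 103/2 + c/2)
R(-1*(-25)) - Y(-703) = (-8 - 1*(-25))**2 - (103/2 + (1/2)*(-703)) = (-8 + 25)**2 - (103/2 - 703/2) = 17**2 - 1*(-300) = 289 + 300 = 589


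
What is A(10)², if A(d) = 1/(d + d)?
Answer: 1/400 ≈ 0.0025000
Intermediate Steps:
A(d) = 1/(2*d)
A(10)² = ((½)/10)² = ((½)*(⅒))² = (1/20)² = 1/400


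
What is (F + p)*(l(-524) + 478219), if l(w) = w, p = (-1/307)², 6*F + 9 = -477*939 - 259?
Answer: -20177678478979235/565494 ≈ -3.5682e+10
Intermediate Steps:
F = -448171/6 (F = -3/2 + (-477*939 - 259)/6 = -3/2 + (-447903 - 259)/6 = -3/2 + (⅙)*(-448162) = -3/2 - 224081/3 = -448171/6 ≈ -74695.)
p = 1/94249 (p = (-1*1/307)² = (-1/307)² = 1/94249 ≈ 1.0610e-5)
(F + p)*(l(-524) + 478219) = (-448171/6 + 1/94249)*(-524 + 478219) = -42239668573/565494*477695 = -20177678478979235/565494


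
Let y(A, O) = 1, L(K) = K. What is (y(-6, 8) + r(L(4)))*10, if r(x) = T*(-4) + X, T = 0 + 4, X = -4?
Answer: -190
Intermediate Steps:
T = 4
r(x) = -20 (r(x) = 4*(-4) - 4 = -16 - 4 = -20)
(y(-6, 8) + r(L(4)))*10 = (1 - 20)*10 = -19*10 = -190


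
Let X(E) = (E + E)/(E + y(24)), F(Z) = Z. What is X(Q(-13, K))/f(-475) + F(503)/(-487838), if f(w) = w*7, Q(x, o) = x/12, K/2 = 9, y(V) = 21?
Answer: -387037737/387672662650 ≈ -0.00099836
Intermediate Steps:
K = 18 (K = 2*9 = 18)
Q(x, o) = x/12 (Q(x, o) = x*(1/12) = x/12)
f(w) = 7*w
X(E) = 2*E/(21 + E) (X(E) = (E + E)/(E + 21) = (2*E)/(21 + E) = 2*E/(21 + E))
X(Q(-13, K))/f(-475) + F(503)/(-487838) = (2*((1/12)*(-13))/(21 + (1/12)*(-13)))/((7*(-475))) + 503/(-487838) = (2*(-13/12)/(21 - 13/12))/(-3325) + 503*(-1/487838) = (2*(-13/12)/(239/12))*(-1/3325) - 503/487838 = (2*(-13/12)*(12/239))*(-1/3325) - 503/487838 = -26/239*(-1/3325) - 503/487838 = 26/794675 - 503/487838 = -387037737/387672662650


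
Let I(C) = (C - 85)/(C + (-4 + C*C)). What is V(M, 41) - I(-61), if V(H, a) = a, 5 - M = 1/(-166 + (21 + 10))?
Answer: 75021/1828 ≈ 41.040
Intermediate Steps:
M = 676/135 (M = 5 - 1/(-166 + (21 + 10)) = 5 - 1/(-166 + 31) = 5 - 1/(-135) = 5 - 1*(-1/135) = 5 + 1/135 = 676/135 ≈ 5.0074)
I(C) = (-85 + C)/(-4 + C + C²) (I(C) = (-85 + C)/(C + (-4 + C²)) = (-85 + C)/(-4 + C + C²))
V(M, 41) - I(-61) = 41 - (-85 - 61)/(-4 - 61 + (-61)²) = 41 - (-146)/(-4 - 61 + 3721) = 41 - (-146)/3656 = 41 - 1*(-73/1828) = 41 + 73/1828 = 75021/1828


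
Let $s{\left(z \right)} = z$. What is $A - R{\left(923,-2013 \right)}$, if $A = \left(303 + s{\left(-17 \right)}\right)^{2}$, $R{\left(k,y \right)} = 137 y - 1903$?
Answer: $359480$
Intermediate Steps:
$R{\left(k,y \right)} = -1903 + 137 y$
$A = 81796$ ($A = \left(303 - 17\right)^{2} = 286^{2} = 81796$)
$A - R{\left(923,-2013 \right)} = 81796 - \left(-1903 + 137 \left(-2013\right)\right) = 81796 - \left(-1903 - 275781\right) = 81796 - -277684 = 81796 + 277684 = 359480$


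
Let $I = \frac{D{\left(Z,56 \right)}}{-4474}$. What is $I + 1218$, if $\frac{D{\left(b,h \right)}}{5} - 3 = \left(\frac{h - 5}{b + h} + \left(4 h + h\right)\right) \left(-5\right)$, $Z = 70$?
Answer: $\frac{229165739}{187908} \approx 1219.6$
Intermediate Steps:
$D{\left(b,h \right)} = 15 - 125 h - \frac{25 \left(-5 + h\right)}{b + h}$ ($D{\left(b,h \right)} = 15 + 5 \left(\frac{h - 5}{b + h} + \left(4 h + h\right)\right) \left(-5\right) = 15 + 5 \left(\frac{-5 + h}{b + h} + 5 h\right) \left(-5\right) = 15 + 5 \left(5 h + \frac{-5 + h}{b + h}\right) \left(-5\right) = 15 + 5 \left(- 25 h - \frac{5 \left(-5 + h\right)}{b + h}\right) = 15 - \left(125 h + \frac{25 \left(-5 + h\right)}{b + h}\right) = 15 - 125 h - \frac{25 \left(-5 + h\right)}{b + h}$)
$I = \frac{293795}{187908}$ ($I = \frac{5 \frac{1}{70 + 56} \left(25 - 25 \cdot 56^{2} - 112 + 3 \cdot 70 - 1750 \cdot 56\right)}{-4474} = \frac{5 \left(25 - 78400 - 112 + 210 - 98000\right)}{126} \left(- \frac{1}{4474}\right) = 5 \cdot \frac{1}{126} \left(25 - 78400 - 112 + 210 - 98000\right) \left(- \frac{1}{4474}\right) = 5 \cdot \frac{1}{126} \left(-176277\right) \left(- \frac{1}{4474}\right) = \left(- \frac{293795}{42}\right) \left(- \frac{1}{4474}\right) = \frac{293795}{187908} \approx 1.5635$)
$I + 1218 = \frac{293795}{187908} + 1218 = \frac{229165739}{187908}$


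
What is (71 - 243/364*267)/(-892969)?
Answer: 39037/325040716 ≈ 0.00012010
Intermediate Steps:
(71 - 243/364*267)/(-892969) = (71 - 243*1/364*267)*(-1/892969) = (71 - 243/364*267)*(-1/892969) = (71 - 64881/364)*(-1/892969) = -39037/364*(-1/892969) = 39037/325040716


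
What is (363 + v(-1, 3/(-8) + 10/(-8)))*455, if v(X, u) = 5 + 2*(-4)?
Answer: 163800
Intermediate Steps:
v(X, u) = -3 (v(X, u) = 5 - 8 = -3)
(363 + v(-1, 3/(-8) + 10/(-8)))*455 = (363 - 3)*455 = 360*455 = 163800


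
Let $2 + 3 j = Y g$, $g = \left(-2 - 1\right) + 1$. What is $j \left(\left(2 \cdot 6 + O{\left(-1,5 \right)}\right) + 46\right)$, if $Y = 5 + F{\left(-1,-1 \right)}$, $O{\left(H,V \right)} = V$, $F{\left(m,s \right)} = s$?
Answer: $-210$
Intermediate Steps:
$g = -2$ ($g = -3 + 1 = -2$)
$Y = 4$ ($Y = 5 - 1 = 4$)
$j = - \frac{10}{3}$ ($j = - \frac{2}{3} + \frac{4 \left(-2\right)}{3} = - \frac{2}{3} + \frac{1}{3} \left(-8\right) = - \frac{2}{3} - \frac{8}{3} = - \frac{10}{3} \approx -3.3333$)
$j \left(\left(2 \cdot 6 + O{\left(-1,5 \right)}\right) + 46\right) = - \frac{10 \left(\left(2 \cdot 6 + 5\right) + 46\right)}{3} = - \frac{10 \left(\left(12 + 5\right) + 46\right)}{3} = - \frac{10 \left(17 + 46\right)}{3} = \left(- \frac{10}{3}\right) 63 = -210$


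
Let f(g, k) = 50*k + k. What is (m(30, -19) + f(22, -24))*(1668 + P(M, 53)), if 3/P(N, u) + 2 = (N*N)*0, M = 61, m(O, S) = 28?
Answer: -1993134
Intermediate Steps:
P(N, u) = -3/2 (P(N, u) = 3/(-2 + (N*N)*0) = 3/(-2 + N²*0) = 3/(-2 + 0) = 3/(-2) = 3*(-½) = -3/2)
f(g, k) = 51*k
(m(30, -19) + f(22, -24))*(1668 + P(M, 53)) = (28 + 51*(-24))*(1668 - 3/2) = (28 - 1224)*(3333/2) = -1196*3333/2 = -1993134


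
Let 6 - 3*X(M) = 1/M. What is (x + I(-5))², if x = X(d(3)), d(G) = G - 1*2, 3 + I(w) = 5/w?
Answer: 49/9 ≈ 5.4444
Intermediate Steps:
I(w) = -3 + 5/w
d(G) = -2 + G (d(G) = G - 2 = -2 + G)
X(M) = 2 - 1/(3*M)
x = 5/3 (x = 2 - 1/(3*(-2 + 3)) = 2 - ⅓/1 = 2 - ⅓*1 = 2 - ⅓ = 5/3 ≈ 1.6667)
(x + I(-5))² = (5/3 + (-3 + 5/(-5)))² = (5/3 + (-3 + 5*(-⅕)))² = (5/3 + (-3 - 1))² = (5/3 - 4)² = (-7/3)² = 49/9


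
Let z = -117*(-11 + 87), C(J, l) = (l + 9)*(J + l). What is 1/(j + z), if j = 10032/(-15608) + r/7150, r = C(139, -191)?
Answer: -536525/4770414986 ≈ -0.00011247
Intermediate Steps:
C(J, l) = (9 + l)*(J + l)
r = 9464 (r = (-191)² + 9*139 + 9*(-191) + 139*(-191) = 36481 + 1251 - 1719 - 26549 = 9464)
z = -8892 (z = -117*76 = -8892)
j = 365314/536525 (j = 10032/(-15608) + 9464/7150 = 10032*(-1/15608) + 9464*(1/7150) = -1254/1951 + 364/275 = 365314/536525 ≈ 0.68089)
1/(j + z) = 1/(365314/536525 - 8892) = 1/(-4770414986/536525) = -536525/4770414986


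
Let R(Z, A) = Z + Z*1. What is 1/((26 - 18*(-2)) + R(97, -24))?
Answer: 1/256 ≈ 0.0039063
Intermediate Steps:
R(Z, A) = 2*Z (R(Z, A) = Z + Z = 2*Z)
1/((26 - 18*(-2)) + R(97, -24)) = 1/((26 - 18*(-2)) + 2*97) = 1/((26 + 36) + 194) = 1/(62 + 194) = 1/256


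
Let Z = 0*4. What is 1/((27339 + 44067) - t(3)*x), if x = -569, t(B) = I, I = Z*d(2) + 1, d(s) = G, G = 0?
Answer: 1/71975 ≈ 1.3894e-5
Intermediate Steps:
d(s) = 0
Z = 0
I = 1 (I = 0*0 + 1 = 0 + 1 = 1)
t(B) = 1
1/((27339 + 44067) - t(3)*x) = 1/((27339 + 44067) - (-569)) = 1/(71406 - 1*(-569)) = 1/(71406 + 569) = 1/71975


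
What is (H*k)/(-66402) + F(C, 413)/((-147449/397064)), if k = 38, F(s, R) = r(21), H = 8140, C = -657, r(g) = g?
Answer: -299645821484/4895454249 ≈ -61.209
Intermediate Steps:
F(s, R) = 21
(H*k)/(-66402) + F(C, 413)/((-147449/397064)) = (8140*38)/(-66402) + 21/((-147449/397064)) = 309320*(-1/66402) + 21/((-147449*1/397064)) = -154660/33201 + 21/(-147449/397064) = -154660/33201 + 21*(-397064/147449) = -154660/33201 - 8338344/147449 = -299645821484/4895454249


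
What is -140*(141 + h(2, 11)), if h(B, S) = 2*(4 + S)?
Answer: -23940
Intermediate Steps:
h(B, S) = 8 + 2*S
-140*(141 + h(2, 11)) = -140*(141 + (8 + 2*11)) = -140*(141 + (8 + 22)) = -140*(141 + 30) = -140*171 = -23940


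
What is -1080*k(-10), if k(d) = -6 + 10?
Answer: -4320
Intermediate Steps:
k(d) = 4
-1080*k(-10) = -1080*4 = -4320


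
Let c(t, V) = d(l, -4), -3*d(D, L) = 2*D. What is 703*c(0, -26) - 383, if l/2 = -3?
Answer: 2429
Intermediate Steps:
l = -6 (l = 2*(-3) = -6)
d(D, L) = -2*D/3
c(t, V) = 4 (c(t, V) = -2/3*(-6) = 4)
703*c(0, -26) - 383 = 703*4 - 383 = 2812 - 383 = 2429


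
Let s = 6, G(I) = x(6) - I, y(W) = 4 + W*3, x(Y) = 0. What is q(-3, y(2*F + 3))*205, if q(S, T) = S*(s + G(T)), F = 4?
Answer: 19065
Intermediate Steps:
y(W) = 4 + 3*W
G(I) = -I (G(I) = 0 - I = -I)
q(S, T) = S*(6 - T)
q(-3, y(2*F + 3))*205 = -3*(6 - (4 + 3*(2*4 + 3)))*205 = -3*(6 - (4 + 3*(8 + 3)))*205 = -3*(6 - (4 + 3*11))*205 = -3*(6 - (4 + 33))*205 = -3*(6 - 1*37)*205 = -3*(6 - 37)*205 = -3*(-31)*205 = 93*205 = 19065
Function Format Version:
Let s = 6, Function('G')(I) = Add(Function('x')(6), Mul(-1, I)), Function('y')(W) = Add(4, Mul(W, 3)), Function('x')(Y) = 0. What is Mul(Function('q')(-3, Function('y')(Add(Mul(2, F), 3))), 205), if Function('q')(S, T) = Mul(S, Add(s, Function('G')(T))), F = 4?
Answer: 19065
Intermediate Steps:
Function('y')(W) = Add(4, Mul(3, W))
Function('G')(I) = Mul(-1, I) (Function('G')(I) = Add(0, Mul(-1, I)) = Mul(-1, I))
Function('q')(S, T) = Mul(S, Add(6, Mul(-1, T)))
Mul(Function('q')(-3, Function('y')(Add(Mul(2, F), 3))), 205) = Mul(Mul(-3, Add(6, Mul(-1, Add(4, Mul(3, Add(Mul(2, 4), 3)))))), 205) = Mul(Mul(-3, Add(6, Mul(-1, Add(4, Mul(3, Add(8, 3)))))), 205) = Mul(Mul(-3, Add(6, Mul(-1, Add(4, Mul(3, 11))))), 205) = Mul(Mul(-3, Add(6, Mul(-1, Add(4, 33)))), 205) = Mul(Mul(-3, Add(6, Mul(-1, 37))), 205) = Mul(Mul(-3, Add(6, -37)), 205) = Mul(Mul(-3, -31), 205) = Mul(93, 205) = 19065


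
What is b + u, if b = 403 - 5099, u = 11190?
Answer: 6494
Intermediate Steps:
b = -4696
b + u = -4696 + 11190 = 6494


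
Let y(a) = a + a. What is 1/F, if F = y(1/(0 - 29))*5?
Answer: -29/10 ≈ -2.9000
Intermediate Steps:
y(a) = 2*a
F = -10/29 (F = (2/(0 - 29))*5 = (2/(-29))*5 = (2*(-1/29))*5 = -2/29*5 = -10/29 ≈ -0.34483)
1/F = 1/(-10/29) = -29/10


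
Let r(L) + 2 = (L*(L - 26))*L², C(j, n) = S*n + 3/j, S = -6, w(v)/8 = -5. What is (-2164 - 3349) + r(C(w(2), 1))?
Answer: 4291247681/2560000 ≈ 1676.3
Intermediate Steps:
w(v) = -40 (w(v) = 8*(-5) = -40)
C(j, n) = -6*n + 3/j
r(L) = -2 + L³*(-26 + L) (r(L) = -2 + (L*(L - 26))*L² = -2 + (L*(-26 + L))*L² = -2 + L³*(-26 + L))
(-2164 - 3349) + r(C(w(2), 1)) = (-2164 - 3349) + (-2 + (-6*1 + 3/(-40))⁴ - 26*(-6*1 + 3/(-40))³) = -5513 + (-2 + (-6 + 3*(-1/40))⁴ - 26*(-6 + 3*(-1/40))³) = -5513 + (-2 + (-6 - 3/40)⁴ - 26*(-6 - 3/40)³) = -5513 + (-2 + (-243/40)⁴ - 26*(-243/40)³) = -5513 + (-2 + 3486784401/2560000 - 26*(-14348907/64000)) = -5513 + (-2 + 3486784401/2560000 + 186535791/32000) = -5513 + 18404527681/2560000 = 4291247681/2560000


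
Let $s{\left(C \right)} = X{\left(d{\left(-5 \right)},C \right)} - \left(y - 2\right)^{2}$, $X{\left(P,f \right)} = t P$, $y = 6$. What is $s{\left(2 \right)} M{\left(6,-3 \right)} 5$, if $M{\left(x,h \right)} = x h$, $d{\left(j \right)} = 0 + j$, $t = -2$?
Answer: $540$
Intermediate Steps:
$d{\left(j \right)} = j$
$X{\left(P,f \right)} = - 2 P$
$M{\left(x,h \right)} = h x$
$s{\left(C \right)} = -6$ ($s{\left(C \right)} = \left(-2\right) \left(-5\right) - \left(6 - 2\right)^{2} = 10 - 4^{2} = 10 - 16 = -6$)
$s{\left(2 \right)} M{\left(6,-3 \right)} 5 = - 6 \left(\left(-3\right) 6\right) 5 = \left(-6\right) \left(-18\right) 5 = 108 \cdot 5 = 540$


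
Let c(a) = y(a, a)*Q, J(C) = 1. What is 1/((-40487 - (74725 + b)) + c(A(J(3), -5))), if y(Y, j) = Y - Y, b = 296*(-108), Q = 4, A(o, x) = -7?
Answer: -1/83244 ≈ -1.2013e-5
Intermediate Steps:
b = -31968
y(Y, j) = 0
c(a) = 0 (c(a) = 0*4 = 0)
1/((-40487 - (74725 + b)) + c(A(J(3), -5))) = 1/((-40487 - (74725 - 31968)) + 0) = 1/((-40487 - 1*42757) + 0) = 1/((-40487 - 42757) + 0) = 1/(-83244 + 0) = 1/(-83244) = -1/83244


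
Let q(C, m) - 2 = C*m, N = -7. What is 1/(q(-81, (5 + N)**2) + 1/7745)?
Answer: -7745/2493889 ≈ -0.0031056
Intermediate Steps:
q(C, m) = 2 + C*m
1/(q(-81, (5 + N)**2) + 1/7745) = 1/((2 - 81*(5 - 7)**2) + 1/7745) = 1/((2 - 81*(-2)**2) + 1/7745) = 1/((2 - 81*4) + 1/7745) = 1/((2 - 324) + 1/7745) = 1/(-322 + 1/7745) = 1/(-2493889/7745) = -7745/2493889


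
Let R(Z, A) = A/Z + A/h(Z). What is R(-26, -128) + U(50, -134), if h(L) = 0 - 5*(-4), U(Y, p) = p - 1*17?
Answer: -9911/65 ≈ -152.48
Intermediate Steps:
U(Y, p) = -17 + p (U(Y, p) = p - 17 = -17 + p)
h(L) = 20 (h(L) = 0 + 20 = 20)
R(Z, A) = A/20 + A/Z (R(Z, A) = A/Z + A/20 = A/20 + A/Z)
R(-26, -128) + U(50, -134) = ((1/20)*(-128) - 128/(-26)) + (-17 - 134) = (-32/5 - 128*(-1/26)) - 151 = (-32/5 + 64/13) - 151 = -96/65 - 151 = -9911/65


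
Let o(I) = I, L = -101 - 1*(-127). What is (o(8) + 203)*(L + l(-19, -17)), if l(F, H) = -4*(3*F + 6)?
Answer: 48530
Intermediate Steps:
L = 26 (L = -101 + 127 = 26)
l(F, H) = -24 - 12*F (l(F, H) = -4*(6 + 3*F) = -24 - 12*F)
(o(8) + 203)*(L + l(-19, -17)) = (8 + 203)*(26 + (-24 - 12*(-19))) = 211*(26 + (-24 + 228)) = 211*(26 + 204) = 211*230 = 48530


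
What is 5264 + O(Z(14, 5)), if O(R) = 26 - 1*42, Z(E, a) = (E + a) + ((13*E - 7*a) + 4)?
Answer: 5248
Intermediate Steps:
Z(E, a) = 4 - 6*a + 14*E (Z(E, a) = (E + a) + ((-7*a + 13*E) + 4) = (E + a) + (4 - 7*a + 13*E) = 4 - 6*a + 14*E)
O(R) = -16 (O(R) = 26 - 42 = -16)
5264 + O(Z(14, 5)) = 5264 - 16 = 5248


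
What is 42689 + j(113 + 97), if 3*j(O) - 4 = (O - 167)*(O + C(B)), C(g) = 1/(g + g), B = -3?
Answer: 822563/18 ≈ 45698.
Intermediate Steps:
C(g) = 1/(2*g)
j(O) = 4/3 + (-167 + O)*(-⅙ + O)/3 (j(O) = 4/3 + ((O - 167)*(O + (½)/(-3)))/3 = 4/3 + ((-167 + O)*(O + (½)*(-⅓)))/3 = 4/3 + ((-167 + O)*(O - ⅙))/3 = 4/3 + ((-167 + O)*(-⅙ + O))/3 = 4/3 + (-167 + O)*(-⅙ + O)/3)
42689 + j(113 + 97) = 42689 + (191/18 - 1003*(113 + 97)/18 + (113 + 97)²/3) = 42689 + (191/18 - 1003/18*210 + (⅓)*210²) = 42689 + (191/18 - 35105/3 + (⅓)*44100) = 42689 + (191/18 - 35105/3 + 14700) = 42689 + 54161/18 = 822563/18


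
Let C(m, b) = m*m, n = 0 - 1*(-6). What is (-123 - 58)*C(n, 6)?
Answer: -6516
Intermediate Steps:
n = 6 (n = 0 + 6 = 6)
C(m, b) = m**2
(-123 - 58)*C(n, 6) = (-123 - 58)*6**2 = -181*36 = -6516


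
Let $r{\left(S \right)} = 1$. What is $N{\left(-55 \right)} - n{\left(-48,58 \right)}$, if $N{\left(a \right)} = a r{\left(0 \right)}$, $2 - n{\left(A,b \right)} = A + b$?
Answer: $-47$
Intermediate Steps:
$n{\left(A,b \right)} = 2 - A - b$ ($n{\left(A,b \right)} = 2 - \left(A + b\right) = 2 - A - b$)
$N{\left(a \right)} = a$ ($N{\left(a \right)} = a 1 = a$)
$N{\left(-55 \right)} - n{\left(-48,58 \right)} = -55 - \left(2 - -48 - 58\right) = -55 - \left(2 + 48 - 58\right) = -55 - -8 = -55 + 8 = -47$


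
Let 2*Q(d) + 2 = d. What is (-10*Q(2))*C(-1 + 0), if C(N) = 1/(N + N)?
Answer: 0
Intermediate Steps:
Q(d) = -1 + d/2
C(N) = 1/(2*N)
(-10*Q(2))*C(-1 + 0) = (-10*(-1 + (½)*2))*(1/(2*(-1 + 0))) = (-10*(-1 + 1))*((½)/(-1)) = (-10*0)*((½)*(-1)) = 0*(-½) = 0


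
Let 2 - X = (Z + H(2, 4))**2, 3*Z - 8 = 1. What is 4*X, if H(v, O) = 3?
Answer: -136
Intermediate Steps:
Z = 3 (Z = 8/3 + (1/3)*1 = 8/3 + 1/3 = 3)
X = -34 (X = 2 - (3 + 3)**2 = 2 - 1*6**2 = 2 - 1*36 = 2 - 36 = -34)
4*X = 4*(-34) = -136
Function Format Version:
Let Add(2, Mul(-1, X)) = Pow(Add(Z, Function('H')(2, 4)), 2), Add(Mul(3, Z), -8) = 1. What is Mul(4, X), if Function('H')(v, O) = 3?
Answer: -136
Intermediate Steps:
Z = 3 (Z = Add(Rational(8, 3), Mul(Rational(1, 3), 1)) = Add(Rational(8, 3), Rational(1, 3)) = 3)
X = -34 (X = Add(2, Mul(-1, Pow(Add(3, 3), 2))) = Add(2, Mul(-1, Pow(6, 2))) = Add(2, Mul(-1, 36)) = Add(2, -36) = -34)
Mul(4, X) = Mul(4, -34) = -136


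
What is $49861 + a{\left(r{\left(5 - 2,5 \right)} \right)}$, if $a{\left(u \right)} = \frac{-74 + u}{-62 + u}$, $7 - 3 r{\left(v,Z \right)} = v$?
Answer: $\frac{4537460}{91} \approx 49862.0$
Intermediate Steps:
$r{\left(v,Z \right)} = \frac{7}{3} - \frac{v}{3}$
$a{\left(u \right)} = \frac{-74 + u}{-62 + u}$
$49861 + a{\left(r{\left(5 - 2,5 \right)} \right)} = 49861 + \frac{-74 + \left(\frac{7}{3} - \frac{5 - 2}{3}\right)}{-62 + \left(\frac{7}{3} - \frac{5 - 2}{3}\right)} = 49861 + \frac{-74 + \left(\frac{7}{3} - 1\right)}{-62 + \left(\frac{7}{3} - 1\right)} = 49861 + \frac{-74 + \frac{4}{3}}{-62 + \frac{4}{3}} = 49861 + \frac{1}{- \frac{182}{3}} \left(- \frac{218}{3}\right) = 49861 - - \frac{109}{91} = 49861 + \frac{109}{91} = \frac{4537460}{91}$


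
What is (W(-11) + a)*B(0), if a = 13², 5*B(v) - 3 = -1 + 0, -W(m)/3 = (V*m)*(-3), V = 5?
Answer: -652/5 ≈ -130.40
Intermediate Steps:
W(m) = 45*m (W(m) = -3*5*m*(-3) = -(-45)*m = 45*m)
B(v) = ⅖ (B(v) = ⅗ + (-1 + 0)/5 = ⅗ + (⅕)*(-1) = ⅗ - ⅕ = ⅖)
a = 169
(W(-11) + a)*B(0) = (45*(-11) + 169)*(⅖) = (-495 + 169)*(⅖) = -326*⅖ = -652/5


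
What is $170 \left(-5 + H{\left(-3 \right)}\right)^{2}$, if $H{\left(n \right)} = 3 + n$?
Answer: $4250$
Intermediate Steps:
$170 \left(-5 + H{\left(-3 \right)}\right)^{2} = 170 \left(-5 + \left(3 - 3\right)\right)^{2} = 170 \left(-5 + 0\right)^{2} = 170 \left(-5\right)^{2} = 170 \cdot 25 = 4250$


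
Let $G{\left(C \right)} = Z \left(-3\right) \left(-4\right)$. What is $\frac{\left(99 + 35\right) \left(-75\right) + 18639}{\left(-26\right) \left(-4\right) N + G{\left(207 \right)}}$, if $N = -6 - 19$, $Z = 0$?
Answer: $- \frac{8589}{2600} \approx -3.3035$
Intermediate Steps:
$G{\left(C \right)} = 0$ ($G{\left(C \right)} = 0 \left(-3\right) \left(-4\right) = 0 \left(-4\right) = 0$)
$N = -25$ ($N = -6 - 19 = -25$)
$\frac{\left(99 + 35\right) \left(-75\right) + 18639}{\left(-26\right) \left(-4\right) N + G{\left(207 \right)}} = \frac{\left(99 + 35\right) \left(-75\right) + 18639}{\left(-26\right) \left(-4\right) \left(-25\right) + 0} = \frac{134 \left(-75\right) + 18639}{104 \left(-25\right) + 0} = \frac{-10050 + 18639}{-2600 + 0} = \frac{8589}{-2600} = 8589 \left(- \frac{1}{2600}\right) = - \frac{8589}{2600}$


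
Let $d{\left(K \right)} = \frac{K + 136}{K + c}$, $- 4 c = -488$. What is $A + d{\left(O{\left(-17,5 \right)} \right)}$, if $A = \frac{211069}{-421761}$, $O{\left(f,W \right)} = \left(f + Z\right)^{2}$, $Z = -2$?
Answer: $\frac{1709030}{3233501} \approx 0.52854$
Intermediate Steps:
$c = 122$ ($c = \left(- \frac{1}{4}\right) \left(-488\right) = 122$)
$O{\left(f,W \right)} = \left(-2 + f\right)^{2}$ ($O{\left(f,W \right)} = \left(f - 2\right)^{2} = \left(-2 + f\right)^{2}$)
$d{\left(K \right)} = \frac{136 + K}{122 + K}$ ($d{\left(K \right)} = \frac{K + 136}{K + 122} = \frac{136 + K}{122 + K}$)
$A = - \frac{211069}{421761}$ ($A = 211069 \left(- \frac{1}{421761}\right) = - \frac{211069}{421761} \approx -0.50045$)
$A + d{\left(O{\left(-17,5 \right)} \right)} = - \frac{211069}{421761} + \frac{136 + \left(-2 - 17\right)^{2}}{122 + \left(-2 - 17\right)^{2}} = - \frac{211069}{421761} + \frac{136 + \left(-19\right)^{2}}{122 + \left(-19\right)^{2}} = - \frac{211069}{421761} + \frac{136 + 361}{122 + 361} = - \frac{211069}{421761} + \frac{1}{483} \cdot 497 = - \frac{211069}{421761} + \frac{71}{69} = \frac{1709030}{3233501}$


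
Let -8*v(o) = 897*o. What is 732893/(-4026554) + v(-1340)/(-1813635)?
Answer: -9210381277/34774758399 ≈ -0.26486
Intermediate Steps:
v(o) = -897*o/8
732893/(-4026554) + v(-1340)/(-1813635) = 732893/(-4026554) - 897/8*(-1340)/(-1813635) = 732893*(-1/4026554) + (300495/2)*(-1/1813635) = -104699/575222 - 20033/241818 = -9210381277/34774758399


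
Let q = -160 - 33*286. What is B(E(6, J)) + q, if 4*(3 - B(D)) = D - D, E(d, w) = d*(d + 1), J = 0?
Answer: -9595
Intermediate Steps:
E(d, w) = d*(1 + d)
B(D) = 3 (B(D) = 3 - (D - D)/4 = 3 - 1/4*0 = 3 + 0 = 3)
q = -9598 (q = -160 - 9438 = -9598)
B(E(6, J)) + q = 3 - 9598 = -9595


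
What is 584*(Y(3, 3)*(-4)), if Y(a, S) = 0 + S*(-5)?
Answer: 35040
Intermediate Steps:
Y(a, S) = -5*S (Y(a, S) = 0 - 5*S = -5*S)
584*(Y(3, 3)*(-4)) = 584*(-5*3*(-4)) = 584*(-15*(-4)) = 584*60 = 35040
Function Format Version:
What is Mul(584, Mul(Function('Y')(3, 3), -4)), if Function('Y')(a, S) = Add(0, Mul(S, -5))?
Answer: 35040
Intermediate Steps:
Function('Y')(a, S) = Mul(-5, S) (Function('Y')(a, S) = Add(0, Mul(-5, S)) = Mul(-5, S))
Mul(584, Mul(Function('Y')(3, 3), -4)) = Mul(584, Mul(Mul(-5, 3), -4)) = Mul(584, Mul(-15, -4)) = Mul(584, 60) = 35040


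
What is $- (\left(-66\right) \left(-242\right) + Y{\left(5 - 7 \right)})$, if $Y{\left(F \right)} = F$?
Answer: $-15970$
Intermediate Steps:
$- (\left(-66\right) \left(-242\right) + Y{\left(5 - 7 \right)}) = - (\left(-66\right) \left(-242\right) + \left(5 - 7\right)) = - (15972 + \left(5 - 7\right)) = - (15972 - 2) = \left(-1\right) 15970 = -15970$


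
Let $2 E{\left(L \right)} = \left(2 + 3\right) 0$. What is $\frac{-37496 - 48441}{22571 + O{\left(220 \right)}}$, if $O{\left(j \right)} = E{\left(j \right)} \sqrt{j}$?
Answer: $- \frac{85937}{22571} \approx -3.8074$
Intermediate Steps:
$E{\left(L \right)} = 0$ ($E{\left(L \right)} = \frac{\left(2 + 3\right) 0}{2} = \frac{5 \cdot 0}{2} = \frac{1}{2} \cdot 0 = 0$)
$O{\left(j \right)} = 0$ ($O{\left(j \right)} = 0 \sqrt{j} = 0$)
$\frac{-37496 - 48441}{22571 + O{\left(220 \right)}} = \frac{-37496 - 48441}{22571 + 0} = - \frac{85937}{22571}$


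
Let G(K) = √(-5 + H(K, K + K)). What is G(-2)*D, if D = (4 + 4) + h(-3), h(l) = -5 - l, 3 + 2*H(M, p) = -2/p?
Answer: 15*I ≈ 15.0*I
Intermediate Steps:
H(M, p) = -3/2 - 1/p (H(M, p) = -3/2 + (-2/p)/2 = -3/2 - 1/p)
D = 6 (D = (4 + 4) + (-5 - 1*(-3)) = 8 + (-5 + 3) = 8 - 2 = 6)
G(K) = √(-13/2 - 1/(2*K)) (G(K) = √(-5 + (-3/2 - 1/(K + K))) = √(-5 + (-3/2 - 1/(2*K))) = √(-13/2 - 1/(2*K)))
G(-2)*D = (√(-26 - 2/(-2))/2)*6 = (√(-26 - 2*(-½))/2)*6 = (√(-26 + 1)/2)*6 = (√(-25)/2)*6 = ((5*I)/2)*6 = (5*I/2)*6 = 15*I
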